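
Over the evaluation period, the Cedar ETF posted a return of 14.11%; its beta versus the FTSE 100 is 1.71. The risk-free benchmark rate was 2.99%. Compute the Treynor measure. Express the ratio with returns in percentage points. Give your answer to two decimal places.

Treynor = (Rp − Rf) / β = (14.11% − 2.99%) / 1.71 = 11.12 / 1.71 = 6.5029

6.50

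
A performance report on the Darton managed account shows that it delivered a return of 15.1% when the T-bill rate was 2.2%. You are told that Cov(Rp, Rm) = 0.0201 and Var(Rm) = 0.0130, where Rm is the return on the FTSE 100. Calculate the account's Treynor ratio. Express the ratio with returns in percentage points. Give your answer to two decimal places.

β = Cov / Var = 0.0201 / 0.0130 = 1.5462
Treynor = (Rp − Rf) / β = (15.1% − 2.2%) / 1.5462 = 12.90 / 1.5462 = 8.3430

8.34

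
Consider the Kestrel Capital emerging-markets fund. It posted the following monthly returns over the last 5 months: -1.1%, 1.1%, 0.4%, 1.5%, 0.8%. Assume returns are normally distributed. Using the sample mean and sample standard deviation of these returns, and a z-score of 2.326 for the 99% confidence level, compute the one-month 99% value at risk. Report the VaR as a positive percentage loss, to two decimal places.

r̄ = (-1.1 + 1.1 + 0.4 + 1.5 + 0.8) / 5 = 0.5400%
Σ(r − r̄)² = (-1.1 − 0.5400)² + (1.1 − 0.5400)² + (0.4 − 0.5400)² + … = 4.0120
σ = √[4.0120 / 4] = 1.0015%
VaR = −(r̄ − z·σ) = −(0.5400 − 2.326 × 1.0015) = −(-1.7895) = 1.7895%

1.79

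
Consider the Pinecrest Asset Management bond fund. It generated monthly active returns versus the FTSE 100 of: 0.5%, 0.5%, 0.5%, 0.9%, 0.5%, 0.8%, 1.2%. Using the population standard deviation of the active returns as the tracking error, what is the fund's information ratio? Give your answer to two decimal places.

2.73

μ = (0.5 + 0.5 + 0.5 + 0.9 + 0.5 + 0.8 + 1.2) / 7 = 4.90 / 7 = 0.7000%
Population std dev = √[0.4600 / 7] = 0.2563%
IR = μ / tracking error = 0.7000 / 0.2563 = 2.7312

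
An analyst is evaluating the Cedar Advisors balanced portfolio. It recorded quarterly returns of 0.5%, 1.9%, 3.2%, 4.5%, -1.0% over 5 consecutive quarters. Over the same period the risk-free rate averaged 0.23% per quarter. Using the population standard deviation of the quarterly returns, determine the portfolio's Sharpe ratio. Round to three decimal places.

0.820

r̄ = (0.5 + 1.9 + 3.2 + 4.5 − 1) / 5 = 9.10 / 5 = 1.8200%
Population σ = √[Σ(r − r̄)² / 5] = √[18.7880 / 5] = √3.7576 = 1.9385%
Sharpe = (r̄ − rf) / σ = (1.8200 − 0.23) / 1.9385 = 1.5900 / 1.9385 = 0.8202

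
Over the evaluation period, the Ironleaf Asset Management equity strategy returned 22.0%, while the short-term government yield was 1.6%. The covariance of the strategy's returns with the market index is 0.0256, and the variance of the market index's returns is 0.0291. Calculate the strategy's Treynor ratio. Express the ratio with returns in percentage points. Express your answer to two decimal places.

23.19

β = Cov / Var = 0.0256 / 0.0291 = 0.8797
Treynor = (Rp − Rf) / β = (22.0% − 1.6%) / 0.8797 = 20.40 / 0.8797 = 23.1897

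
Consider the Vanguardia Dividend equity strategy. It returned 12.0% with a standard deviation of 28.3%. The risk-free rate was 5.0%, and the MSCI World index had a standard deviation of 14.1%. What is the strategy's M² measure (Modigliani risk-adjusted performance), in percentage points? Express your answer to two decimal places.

Sharpe = (Rp − Rf) / σp = (12.0% − 5.0%) / 28.3% = 0.2473
M² = Rf + Sharpe × σm = 5.0% + 0.2473 × 14.1% = 8.4869%

8.49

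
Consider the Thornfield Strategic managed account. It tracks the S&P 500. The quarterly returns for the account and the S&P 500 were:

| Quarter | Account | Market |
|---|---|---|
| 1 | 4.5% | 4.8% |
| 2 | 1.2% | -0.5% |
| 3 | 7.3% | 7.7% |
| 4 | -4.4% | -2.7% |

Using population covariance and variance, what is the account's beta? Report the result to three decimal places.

1.012

r̄p = 2.1500%,  r̄m = 2.3250%
Cov = Σ(rp − r̄p)(rm − r̄m) / 4 = 17.2738
Var(rm) = Σ(rm − r̄m)² / 4 = 17.0619
β = Cov / Var = 17.2738 / 17.0619 = 1.0124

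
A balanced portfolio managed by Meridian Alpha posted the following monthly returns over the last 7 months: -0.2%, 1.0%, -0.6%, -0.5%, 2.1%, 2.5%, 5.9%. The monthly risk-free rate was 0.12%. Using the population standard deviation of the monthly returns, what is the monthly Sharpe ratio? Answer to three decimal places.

r̄ = (-0.2 + 1 − 0.6 − 0.5 + 2.1 + 2.5 + 5.9) / 7 = 10.20 / 7 = 1.4571%
Σ(r − r̄)² = (-0.2 − 1.4571)² + (1 − 1.4571)² + (-0.6 − 1.4571)² + … = 32.2571
σ = √[32.2571 / 7] = 2.1467%
Sharpe = (r̄ − rf) / σ = (1.4571 − 0.12) / 2.1467 = 1.3371 / 2.1467 = 0.6229

0.623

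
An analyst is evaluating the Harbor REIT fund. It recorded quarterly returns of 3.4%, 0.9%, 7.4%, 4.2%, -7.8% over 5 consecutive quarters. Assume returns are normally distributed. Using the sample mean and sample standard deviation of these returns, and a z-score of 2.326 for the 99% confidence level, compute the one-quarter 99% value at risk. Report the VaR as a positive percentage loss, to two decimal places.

11.77

Mean return r̄ = 8.10 / 5 = 1.6200%
Sample std dev = √[132.4880 / 4] = 5.7552%
VaR = −(r̄ − z·σ) = −(1.6200 − 2.326 × 5.7552) = −(-11.7666) = 11.7666%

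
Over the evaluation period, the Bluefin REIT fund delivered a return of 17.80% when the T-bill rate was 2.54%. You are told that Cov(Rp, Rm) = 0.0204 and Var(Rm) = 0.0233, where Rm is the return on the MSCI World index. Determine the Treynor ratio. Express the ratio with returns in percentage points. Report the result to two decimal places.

17.43

β = Cov / Var = 0.0204 / 0.0233 = 0.8755
Treynor = (Rp − Rf) / β = (17.80% − 2.54%) / 0.8755 = 15.26 / 0.8755 = 17.4300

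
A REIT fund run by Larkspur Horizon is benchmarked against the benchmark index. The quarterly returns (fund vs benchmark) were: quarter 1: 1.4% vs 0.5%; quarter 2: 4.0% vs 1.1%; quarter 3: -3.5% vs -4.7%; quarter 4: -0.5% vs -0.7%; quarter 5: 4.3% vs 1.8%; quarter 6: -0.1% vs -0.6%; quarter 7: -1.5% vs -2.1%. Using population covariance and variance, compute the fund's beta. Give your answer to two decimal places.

1.23

r̄p = 0.5857%,  r̄m = -0.6714%
Cov = Σ(rp − r̄p)(rm − r̄m) / 7 = 5.0861
Var(rm) = Σ(rm − r̄m)² / 7 = 4.1278
β = Cov / Var = 5.0861 / 4.1278 = 1.2322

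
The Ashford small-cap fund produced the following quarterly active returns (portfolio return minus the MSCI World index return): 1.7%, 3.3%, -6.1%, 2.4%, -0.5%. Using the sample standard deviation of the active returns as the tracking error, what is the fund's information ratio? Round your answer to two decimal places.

0.04

r̄ = (1.7 + 3.3 − 6.1 + 2.4 − 0.5) / 5 = 0.80 / 5 = 0.1600%
Σ(r − r̄)² = (1.7 − 0.1600)² + (3.3 − 0.1600)² + (-6.1 − 0.1600)² + … = 56.8720
sample σ = √(56.8720 / 4) = √14.2180 = 3.7707%
IR = r̄ / tracking error = 0.1600 / 3.7707 = 0.0424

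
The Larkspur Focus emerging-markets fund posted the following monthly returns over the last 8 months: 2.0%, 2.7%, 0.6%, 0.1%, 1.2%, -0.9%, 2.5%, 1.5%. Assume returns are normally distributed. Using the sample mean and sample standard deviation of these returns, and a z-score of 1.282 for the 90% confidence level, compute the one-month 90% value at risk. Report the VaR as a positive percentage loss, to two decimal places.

0.37

r̄ = (2 + 2.7 + 0.6 + 0.1 + 1.2 − 0.9 + 2.5 + 1.5) / 8 = 9.70 / 8 = 1.2125%
Sample σ = √[Σ(r − r̄)² / 7] = √[10.6488 / 7] = √1.5213 = 1.2334%
VaR = −(r̄ − z·σ) = −(1.2125 − 1.282 × 1.2334) = −(-0.3687) = 0.3687%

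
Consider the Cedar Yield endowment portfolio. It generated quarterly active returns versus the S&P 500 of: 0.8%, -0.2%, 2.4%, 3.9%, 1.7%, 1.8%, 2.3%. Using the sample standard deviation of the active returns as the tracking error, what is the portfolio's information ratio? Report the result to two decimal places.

1.40

r̄ = (0.8 − 0.2 + 2.4 + 3.9 + 1.7 + 1.8 + 2.3) / 7 = 12.70 / 7 = 1.8143%
Sample σ = √[Σ(r − r̄)² / 6] = √[10.0286 / 6] = √1.6714 = 1.2928%
IR = r̄ / tracking error = 1.8143 / 1.2928 = 1.4034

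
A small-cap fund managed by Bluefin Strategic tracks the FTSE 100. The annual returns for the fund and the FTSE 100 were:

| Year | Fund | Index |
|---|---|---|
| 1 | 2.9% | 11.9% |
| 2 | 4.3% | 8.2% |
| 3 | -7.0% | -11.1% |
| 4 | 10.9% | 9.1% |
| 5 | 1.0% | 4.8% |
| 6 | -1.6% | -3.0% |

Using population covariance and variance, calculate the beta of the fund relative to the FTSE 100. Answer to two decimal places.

r̄p = 1.7500%,  r̄m = 3.3167%
Cov = Σ(rp − r̄p)(rm − r̄m) / 6 = 36.9058
Var(rm) = Σ(rm − r̄m)² / 6 = 63.4847
β = Cov / Var = 36.9058 / 63.4847 = 0.5813

0.58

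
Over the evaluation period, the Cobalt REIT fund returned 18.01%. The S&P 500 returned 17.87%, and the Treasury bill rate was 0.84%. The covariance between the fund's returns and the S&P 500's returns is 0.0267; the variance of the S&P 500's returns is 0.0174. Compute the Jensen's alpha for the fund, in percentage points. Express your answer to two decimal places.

β = Cov / Var = 0.0267 / 0.0174 = 1.5345
E[R] = Rf + β(Rm − Rf) = 0.84% + 1.5345 × (17.87% − 0.84%) = 26.9725%
α = Rp − E[R] = 18.01% − 26.9725% = -8.9625

-8.96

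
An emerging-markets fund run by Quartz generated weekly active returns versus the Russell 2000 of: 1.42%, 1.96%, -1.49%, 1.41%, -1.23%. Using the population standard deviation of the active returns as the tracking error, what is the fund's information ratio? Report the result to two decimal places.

0.28

μ = (1.42 + 1.96 − 1.49 + 1.41 − 1.23) / 5 = 2.070 / 5 = 0.4140%
Σ(r − μ)² = 10.7221; population σ = √(10.7221/5) = 1.4644%
IR = μ / tracking error = 0.4140 / 1.4644 = 0.2827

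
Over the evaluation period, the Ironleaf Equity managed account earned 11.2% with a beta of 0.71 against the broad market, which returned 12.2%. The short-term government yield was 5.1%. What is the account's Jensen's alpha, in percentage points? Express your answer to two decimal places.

1.06

CAPM expected return = Rf + β(Rm − Rf) = 5.1% + 0.71 × (12.2% − 5.1%) = 5.1 + 0.71 × 7.10 = 10.1410%
Jensen's α = Rp − E[R] = 11.2% − 10.1410% = 1.0590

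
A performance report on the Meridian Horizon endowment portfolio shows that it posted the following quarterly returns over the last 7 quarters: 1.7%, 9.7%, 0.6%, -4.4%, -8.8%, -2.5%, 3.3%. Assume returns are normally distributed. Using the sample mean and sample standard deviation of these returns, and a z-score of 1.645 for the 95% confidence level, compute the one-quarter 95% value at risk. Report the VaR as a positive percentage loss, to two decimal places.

9.82

r̄ = (1.7 + 9.7 + 0.6 − 4.4 − 8.8 − 2.5 + 3.3) / 7 = -0.0571%
Sample σ = √[Σ(r − r̄)² / 6] = √[211.2571 / 6] = √35.2095 = 5.9338%
VaR = −(r̄ − z·σ) = −(-0.0571 − 1.645 × 5.9338) = −(-9.8182) = 9.8182%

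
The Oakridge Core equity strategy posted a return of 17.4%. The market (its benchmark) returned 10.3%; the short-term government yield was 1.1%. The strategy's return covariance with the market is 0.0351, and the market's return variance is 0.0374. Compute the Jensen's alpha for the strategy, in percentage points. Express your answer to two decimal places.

7.67

β = Cov / Var = 0.0351 / 0.0374 = 0.9385
E[R] = Rf + β(Rm − Rf) = 1.1% + 0.9385 × (10.3% − 1.1%) = 9.7342%
α = Rp − E[R] = 17.4% − 9.7342% = 7.6658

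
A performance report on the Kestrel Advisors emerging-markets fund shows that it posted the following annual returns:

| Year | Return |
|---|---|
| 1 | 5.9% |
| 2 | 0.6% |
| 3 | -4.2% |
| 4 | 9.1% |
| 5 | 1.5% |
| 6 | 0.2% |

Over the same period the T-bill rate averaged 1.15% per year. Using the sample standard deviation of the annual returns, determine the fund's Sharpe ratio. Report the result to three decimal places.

μ = (5.9 + 0.6 − 4.2 + 9.1 + 1.5 + 0.2) / 6 = 13.10 / 6 = 2.1833%
Σ(r − μ)² = 109.3083; sample σ = √(109.3083/5) = 4.6756%
Sharpe = (μ − rf) / σ = (2.1833 − 1.15) / 4.6756 = 1.0333 / 4.6756 = 0.2210

0.221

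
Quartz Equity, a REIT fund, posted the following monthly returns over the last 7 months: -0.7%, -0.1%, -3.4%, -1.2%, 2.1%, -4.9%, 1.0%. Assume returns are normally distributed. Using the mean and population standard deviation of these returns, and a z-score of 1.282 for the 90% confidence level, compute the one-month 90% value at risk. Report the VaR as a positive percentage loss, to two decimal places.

r̄ = (-0.7 − 0.1 − 3.4 − 1.2 + 2.1 − 4.9 + 1) / 7 = -1.0286%
Σ(r − r̄)² = (-0.7 − (-1.0286))² + (-0.1 − (-1.0286))² + … = 35.5143
population σ = √(35.5143 / 7) = √5.0735 = 2.2524%
VaR = −(r̄ − z·σ) = −(-1.0286 − 1.282 × 2.2524) = −(-3.9162) = 3.9162%

3.92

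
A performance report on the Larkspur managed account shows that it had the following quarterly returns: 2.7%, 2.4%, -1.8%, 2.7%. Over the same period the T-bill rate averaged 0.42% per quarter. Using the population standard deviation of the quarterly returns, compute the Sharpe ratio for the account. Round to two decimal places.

r̄ = (2.7 + 2.4 − 1.8 + 2.7) / 4 = 6.00 / 4 = 1.5000%
Population σ = √[Σ(r − r̄)² / 4] = √[14.5800 / 4] = √3.6450 = 1.9092%
Sharpe = (r̄ − rf) / σ = (1.5000 − 0.42) / 1.9092 = 1.0800 / 1.9092 = 0.5657

0.57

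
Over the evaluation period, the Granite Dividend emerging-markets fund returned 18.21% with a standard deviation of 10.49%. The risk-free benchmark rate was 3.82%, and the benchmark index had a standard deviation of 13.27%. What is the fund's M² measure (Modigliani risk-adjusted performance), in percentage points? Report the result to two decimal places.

Sharpe = (Rp − Rf) / σp = (18.21% − 3.82%) / 10.49% = 1.3718
M² = Rf + Sharpe × σm = 3.82% + 1.3718 × 13.27% = 22.0238%

22.02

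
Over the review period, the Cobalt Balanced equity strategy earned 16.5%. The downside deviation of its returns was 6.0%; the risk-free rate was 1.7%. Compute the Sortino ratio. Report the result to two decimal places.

2.47

Sortino = (Rp − Rf) / σd = (16.5% − 1.7%) / 6.0% = 14.80% / 6.0% = 2.4667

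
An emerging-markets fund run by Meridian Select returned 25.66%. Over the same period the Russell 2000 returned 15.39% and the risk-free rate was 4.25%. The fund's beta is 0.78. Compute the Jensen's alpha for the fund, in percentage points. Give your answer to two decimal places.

12.72

CAPM expected return = Rf + β(Rm − Rf) = 4.25% + 0.78 × (15.39% − 4.25%) = 4.25 + 0.78 × 11.14 = 12.9392%
Jensen's α = Rp − E[R] = 25.66% − 12.9392% = 12.7208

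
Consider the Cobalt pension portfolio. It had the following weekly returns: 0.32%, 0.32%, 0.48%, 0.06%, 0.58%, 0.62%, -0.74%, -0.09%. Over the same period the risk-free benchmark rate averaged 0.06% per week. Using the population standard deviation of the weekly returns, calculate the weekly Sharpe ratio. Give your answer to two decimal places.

0.32

r̄ = (0.32 + 0.32 + 0.48 + 0.06 + 0.58 + 0.62 − 0.74 − 0.09) / 8 = 0.1938%
Population std dev = √[1.4150 / 8] = 0.4206%
Sharpe = (r̄ − rf) / σ = (0.1938 − 0.06) / 0.4206 = 0.1338 / 0.4206 = 0.3181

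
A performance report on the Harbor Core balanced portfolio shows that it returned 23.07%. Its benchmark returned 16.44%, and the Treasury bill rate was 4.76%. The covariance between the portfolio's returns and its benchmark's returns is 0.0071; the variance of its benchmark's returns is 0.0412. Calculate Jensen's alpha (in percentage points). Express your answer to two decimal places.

16.30

β = Cov / Var = 0.0071 / 0.0412 = 0.1723
E[R] = Rf + β(Rm − Rf) = 4.76% + 0.1723 × (16.44% − 4.76%) = 6.7725%
α = Rp − E[R] = 23.07% − 6.7725% = 16.2975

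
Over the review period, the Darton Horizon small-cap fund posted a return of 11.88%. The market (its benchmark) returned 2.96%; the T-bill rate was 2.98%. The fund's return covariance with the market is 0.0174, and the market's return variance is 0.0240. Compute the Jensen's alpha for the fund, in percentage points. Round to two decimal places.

8.91

β = Cov / Var = 0.0174 / 0.0240 = 0.7250
E[R] = Rf + β(Rm − Rf) = 2.98% + 0.7250 × (2.96% − 2.98%) = 2.9655%
α = Rp − E[R] = 11.88% − 2.9655% = 8.9145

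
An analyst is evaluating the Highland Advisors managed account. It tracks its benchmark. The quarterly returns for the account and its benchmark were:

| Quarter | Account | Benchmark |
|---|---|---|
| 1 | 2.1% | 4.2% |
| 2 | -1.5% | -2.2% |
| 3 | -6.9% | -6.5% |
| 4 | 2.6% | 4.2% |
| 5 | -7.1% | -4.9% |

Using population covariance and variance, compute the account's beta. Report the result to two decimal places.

0.91

r̄p = -2.1600%,  r̄m = -1.0400%
Cov = Σ(rp − r̄p)(rm − r̄m) / 5 = 18.2896
Var(rm) = Σ(rm − r̄m)² / 5 = 20.1944
β = Cov / Var = 18.2896 / 20.1944 = 0.9057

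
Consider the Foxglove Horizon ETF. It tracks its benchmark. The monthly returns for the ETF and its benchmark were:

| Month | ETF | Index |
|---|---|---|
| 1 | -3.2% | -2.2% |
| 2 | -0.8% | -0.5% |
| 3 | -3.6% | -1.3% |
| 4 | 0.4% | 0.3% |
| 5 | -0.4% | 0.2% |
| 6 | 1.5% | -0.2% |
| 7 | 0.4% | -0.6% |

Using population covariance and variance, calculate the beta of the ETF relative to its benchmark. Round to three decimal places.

r̄p = -0.8143%,  r̄m = -0.6143%
Cov = Σ(rp − r̄p)(rm − r̄m) / 7 = 1.1598
Var(rm) = Σ(rm − r̄m)² / 7 = 0.6669
β = Cov / Var = 1.1598 / 0.6669 = 1.7391

1.739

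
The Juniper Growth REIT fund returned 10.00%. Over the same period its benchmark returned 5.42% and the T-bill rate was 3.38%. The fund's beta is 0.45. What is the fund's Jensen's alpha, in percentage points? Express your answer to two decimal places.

5.70

CAPM expected return = Rf + β(Rm − Rf) = 3.38% + 0.45 × (5.42% − 3.38%) = 3.38 + 0.45 × 2.04 = 4.2980%
Jensen's α = Rp − E[R] = 10.00% − 4.2980% = 5.7020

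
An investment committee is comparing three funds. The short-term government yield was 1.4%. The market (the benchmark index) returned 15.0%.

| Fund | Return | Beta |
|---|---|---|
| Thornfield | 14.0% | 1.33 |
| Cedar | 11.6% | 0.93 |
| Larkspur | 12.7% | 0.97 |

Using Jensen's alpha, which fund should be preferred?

Thornfield: α = 14.0% − [1.4% + 1.33 × (15.0% − 1.4%)] = -5.488
Cedar: α = 11.6% − [1.4% + 0.93 × (15.0% − 1.4%)] = -2.448
Larkspur: α = 12.7% − [1.4% + 0.97 × (15.0% − 1.4%)] = -1.892
Highest: Larkspur (-1.892).

Larkspur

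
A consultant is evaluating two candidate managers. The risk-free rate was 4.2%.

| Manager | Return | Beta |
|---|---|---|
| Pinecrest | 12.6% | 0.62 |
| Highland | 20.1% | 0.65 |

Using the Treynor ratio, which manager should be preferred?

Pinecrest: Treynor = (12.6% − 4.2%) / 0.62 = 13.548
Highland: Treynor = (20.1% − 4.2%) / 0.65 = 24.462
Highest: Highland (24.462).

Highland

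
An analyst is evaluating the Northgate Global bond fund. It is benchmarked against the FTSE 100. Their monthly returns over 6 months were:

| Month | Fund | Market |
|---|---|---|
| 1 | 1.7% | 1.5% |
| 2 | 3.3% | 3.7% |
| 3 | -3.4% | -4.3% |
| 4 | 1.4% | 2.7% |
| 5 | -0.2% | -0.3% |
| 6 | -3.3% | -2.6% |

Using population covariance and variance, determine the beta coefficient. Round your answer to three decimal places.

r̄p = -0.0833%,  r̄m = 0.1167%
Cov = Σ(rp − r̄p)(rm − r̄m) / 6 = 6.9764
Var(rm) = Σ(rm − r̄m)² / 6 = 8.0814
β = Cov / Var = 6.9764 / 8.0814 = 0.8633

0.863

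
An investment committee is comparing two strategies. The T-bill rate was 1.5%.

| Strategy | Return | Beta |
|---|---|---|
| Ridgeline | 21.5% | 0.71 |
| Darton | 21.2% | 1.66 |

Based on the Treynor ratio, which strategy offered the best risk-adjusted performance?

Ridgeline: Treynor = (21.5% − 1.5%) / 0.71 = 28.169
Darton: Treynor = (21.2% − 1.5%) / 1.66 = 11.867
Highest: Ridgeline (28.169).

Ridgeline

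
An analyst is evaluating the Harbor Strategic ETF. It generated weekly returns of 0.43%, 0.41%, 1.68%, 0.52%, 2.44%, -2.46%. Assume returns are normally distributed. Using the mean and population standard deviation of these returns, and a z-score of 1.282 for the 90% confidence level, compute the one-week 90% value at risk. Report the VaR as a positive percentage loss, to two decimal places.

μ = (0.43 + 0.41 + 1.68 + 0.52 + 2.44 − 2.46) / 6 = 0.5033%
Σ(r − μ)² = (0.43 − 0.5033)² + (0.41 − 0.5033)² + … = 13.9309
σ = √[13.9309 / 6] = 1.5238%
VaR = −(μ − z·σ) = −(0.5033 − 1.282 × 1.5238) = −(-1.4502) = 1.4502%

1.45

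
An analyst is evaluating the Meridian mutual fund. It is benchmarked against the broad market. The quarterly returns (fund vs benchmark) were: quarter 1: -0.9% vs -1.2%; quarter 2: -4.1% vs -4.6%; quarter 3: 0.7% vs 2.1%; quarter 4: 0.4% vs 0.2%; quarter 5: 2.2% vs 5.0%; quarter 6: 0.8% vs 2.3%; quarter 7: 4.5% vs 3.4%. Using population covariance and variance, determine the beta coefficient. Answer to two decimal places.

r̄p = 0.5143%,  r̄m = 1.0286%
Cov = Σ(rp − r̄p)(rm − r̄m) / 7 = 6.5610
Var(rm) = Σ(rm − r̄m)² / 7 = 8.7849
β = Cov / Var = 6.5610 / 8.7849 = 0.7468

0.75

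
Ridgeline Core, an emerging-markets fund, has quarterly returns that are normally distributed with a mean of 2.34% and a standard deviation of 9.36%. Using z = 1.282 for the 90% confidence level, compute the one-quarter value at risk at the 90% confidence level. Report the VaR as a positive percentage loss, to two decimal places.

9.66

VaR (as % loss) = −(μ − z·σ) = −(2.34% − 1.282 × 9.36%) = −(-9.65952%) = 9.65952%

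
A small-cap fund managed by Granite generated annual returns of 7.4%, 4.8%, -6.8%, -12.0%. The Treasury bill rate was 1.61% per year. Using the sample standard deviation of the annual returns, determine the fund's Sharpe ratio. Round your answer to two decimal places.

-0.35

r̄ = (7.4 + 4.8 − 6.8 − 12) / 4 = -1.6500%
Sample std dev = √[257.1500 / 3] = 9.2583%
Sharpe = (r̄ − rf) / σ = (-1.6500 − 1.61) / 9.2583 = -3.2600 / 9.2583 = -0.3521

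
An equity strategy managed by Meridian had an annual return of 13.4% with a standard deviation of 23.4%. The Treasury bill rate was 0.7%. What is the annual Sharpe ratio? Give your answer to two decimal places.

Sharpe = (Rp − Rf) / σp = (13.4% − 0.7%) / 23.4% = 12.70% / 23.4% = 0.5427

0.54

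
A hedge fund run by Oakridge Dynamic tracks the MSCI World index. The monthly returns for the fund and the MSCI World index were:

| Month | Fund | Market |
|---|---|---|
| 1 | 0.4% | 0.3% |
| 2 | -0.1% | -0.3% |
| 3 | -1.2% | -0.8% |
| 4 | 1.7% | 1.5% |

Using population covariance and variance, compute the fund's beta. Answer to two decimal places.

1.19

r̄p = 0.2000%,  r̄m = 0.1750%
Cov = Σ(rp − r̄p)(rm − r̄m) / 4 = 0.8800
Var(rm) = Σ(rm − r̄m)² / 4 = 0.7369
β = Cov / Var = 0.8800 / 0.7369 = 1.1942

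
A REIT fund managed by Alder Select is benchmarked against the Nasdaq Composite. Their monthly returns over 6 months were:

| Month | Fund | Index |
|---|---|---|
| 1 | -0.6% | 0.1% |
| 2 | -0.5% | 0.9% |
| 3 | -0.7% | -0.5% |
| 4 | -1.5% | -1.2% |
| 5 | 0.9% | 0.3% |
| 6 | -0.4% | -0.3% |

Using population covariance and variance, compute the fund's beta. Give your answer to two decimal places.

0.65

r̄p = -0.4667%,  r̄m = -0.1167%
Cov = Σ(rp − r̄p)(rm − r̄m) / 6 = 0.2839
Var(rm) = Σ(rm − r̄m)² / 6 = 0.4347
β = Cov / Var = 0.2839 / 0.4347 = 0.6531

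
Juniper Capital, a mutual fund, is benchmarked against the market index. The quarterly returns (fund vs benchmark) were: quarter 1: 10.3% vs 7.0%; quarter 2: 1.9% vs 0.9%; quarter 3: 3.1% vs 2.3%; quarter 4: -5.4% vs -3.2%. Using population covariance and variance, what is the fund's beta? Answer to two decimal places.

r̄p = 2.4750%,  r̄m = 1.7500%
Cov = Σ(rp − r̄p)(rm − r̄m) / 4 = 20.2238
Var(rm) = Σ(rm − r̄m)² / 4 = 13.2725
β = Cov / Var = 20.2238 / 13.2725 = 1.5237

1.52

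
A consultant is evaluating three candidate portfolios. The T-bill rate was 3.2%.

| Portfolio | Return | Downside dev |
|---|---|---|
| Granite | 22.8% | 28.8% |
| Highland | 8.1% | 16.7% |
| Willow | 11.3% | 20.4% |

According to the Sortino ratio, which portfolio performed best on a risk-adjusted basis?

Granite: Sortino ratio = (22.8% − 3.2%) / 28.8% = 0.681
Highland: Sortino ratio = (8.1% − 3.2%) / 16.7% = 0.293
Willow: Sortino ratio = (11.3% − 3.2%) / 20.4% = 0.397
Highest: Granite (0.681).

Granite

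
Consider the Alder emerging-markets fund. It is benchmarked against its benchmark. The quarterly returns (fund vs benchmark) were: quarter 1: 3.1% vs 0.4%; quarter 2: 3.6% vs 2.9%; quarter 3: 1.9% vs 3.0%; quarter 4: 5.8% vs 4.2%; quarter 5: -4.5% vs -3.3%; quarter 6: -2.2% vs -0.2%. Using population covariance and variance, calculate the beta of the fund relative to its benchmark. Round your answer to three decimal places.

1.265

r̄p = 1.2833%,  r̄m = 1.1667%
Cov = Σ(rp − r̄p)(rm − r̄m) / 6 = 8.0078
Var(rm) = Σ(rm − r̄m)² / 6 = 6.3289
β = Cov / Var = 8.0078 / 6.3289 = 1.2653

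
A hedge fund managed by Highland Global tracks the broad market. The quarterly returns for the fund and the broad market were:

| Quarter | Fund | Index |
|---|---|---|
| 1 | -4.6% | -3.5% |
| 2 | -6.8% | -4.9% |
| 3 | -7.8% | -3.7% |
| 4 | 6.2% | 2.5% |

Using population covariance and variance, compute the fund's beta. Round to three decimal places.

r̄p = -3.2500%,  r̄m = -2.4000%
Cov = Σ(rp − r̄p)(rm − r̄m) / 4 = 15.6450
Var(rm) = Σ(rm − r̄m)² / 4 = 8.2900
β = Cov / Var = 15.6450 / 8.2900 = 1.8872

1.887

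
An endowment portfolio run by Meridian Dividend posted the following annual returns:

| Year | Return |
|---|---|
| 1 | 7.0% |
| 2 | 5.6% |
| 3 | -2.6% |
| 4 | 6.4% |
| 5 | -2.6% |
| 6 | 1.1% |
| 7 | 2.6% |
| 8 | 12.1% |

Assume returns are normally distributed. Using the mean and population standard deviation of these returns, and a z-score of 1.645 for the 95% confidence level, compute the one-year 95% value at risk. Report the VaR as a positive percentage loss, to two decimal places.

r̄ = (7 + 5.6 − 2.6 + 6.4 − 2.6 + 1.1 + 2.6 + 12.1) / 8 = 3.7000%
Σ(r − r̄)² = (7 − 3.7000)² + (5.6 − 3.7000)² + … = 179.7000
population σ = √(179.7000 / 8) = √22.4625 = 4.7395%
VaR = −(r̄ − z·σ) = −(3.7000 − 1.645 × 4.7395) = −(-4.0965) = 4.0965%

4.10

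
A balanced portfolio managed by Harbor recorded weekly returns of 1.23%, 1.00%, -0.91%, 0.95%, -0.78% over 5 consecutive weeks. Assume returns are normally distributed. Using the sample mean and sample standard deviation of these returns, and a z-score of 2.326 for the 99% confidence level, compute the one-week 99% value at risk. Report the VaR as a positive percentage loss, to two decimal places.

μ = (1.23 + 1 − 0.91 + 0.95 − 0.78) / 5 = 0.2980%
Sample std dev = √[4.4079 / 4] = 1.0497%
VaR = −(μ − z·σ) = −(0.2980 − 2.326 × 1.0497) = −(-2.1436) = 2.1436%

2.14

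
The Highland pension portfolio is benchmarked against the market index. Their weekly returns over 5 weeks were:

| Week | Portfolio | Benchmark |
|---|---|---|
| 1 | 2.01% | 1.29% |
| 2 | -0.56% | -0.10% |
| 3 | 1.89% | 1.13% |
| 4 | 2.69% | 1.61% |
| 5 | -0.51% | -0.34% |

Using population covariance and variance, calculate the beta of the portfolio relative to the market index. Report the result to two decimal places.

1.73

r̄p = 1.1040%,  r̄m = 0.7180%
Cov = Σ(rp − r̄p)(rm − r̄m) / 5 = 1.0651
Var(rm) = Σ(rm − r̄m)² / 5 = 0.6162
β = Cov / Var = 1.0651 / 0.6162 = 1.7285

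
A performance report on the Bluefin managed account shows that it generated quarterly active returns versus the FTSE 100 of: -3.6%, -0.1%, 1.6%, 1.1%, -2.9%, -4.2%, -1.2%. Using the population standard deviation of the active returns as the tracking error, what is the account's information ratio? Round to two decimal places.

r̄ = (-3.6 − 0.1 + 1.6 + 1.1 − 2.9 − 4.2 − 1.2) / 7 = -9.30 / 7 = -1.3286%
Population σ = √[Σ(r − r̄)² / 7] = √[31.8743 / 7] = √4.5535 = 2.1339%
IR = r̄ / tracking error = -1.3286 / 2.1339 = -0.6226

-0.62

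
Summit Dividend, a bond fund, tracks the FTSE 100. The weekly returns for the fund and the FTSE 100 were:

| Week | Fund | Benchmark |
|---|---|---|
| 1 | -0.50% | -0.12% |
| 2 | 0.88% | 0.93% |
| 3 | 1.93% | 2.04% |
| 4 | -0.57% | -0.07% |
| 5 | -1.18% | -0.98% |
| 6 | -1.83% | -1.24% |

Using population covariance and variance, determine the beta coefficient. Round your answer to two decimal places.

r̄p = -0.2117%,  r̄m = 0.0933%
Cov = Σ(rp − r̄p)(rm − r̄m) / 6 = 1.3999
Var(rm) = Σ(rm − r̄m)² / 6 = 1.2486
β = Cov / Var = 1.3999 / 1.2486 = 1.1212

1.12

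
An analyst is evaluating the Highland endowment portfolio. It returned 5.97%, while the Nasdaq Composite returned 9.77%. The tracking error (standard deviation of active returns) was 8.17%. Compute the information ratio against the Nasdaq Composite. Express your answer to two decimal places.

IR = (Rp − Rb) / TE = (5.97% − 9.77%) / 8.17% = -3.80% / 8.17% = -0.4651

-0.47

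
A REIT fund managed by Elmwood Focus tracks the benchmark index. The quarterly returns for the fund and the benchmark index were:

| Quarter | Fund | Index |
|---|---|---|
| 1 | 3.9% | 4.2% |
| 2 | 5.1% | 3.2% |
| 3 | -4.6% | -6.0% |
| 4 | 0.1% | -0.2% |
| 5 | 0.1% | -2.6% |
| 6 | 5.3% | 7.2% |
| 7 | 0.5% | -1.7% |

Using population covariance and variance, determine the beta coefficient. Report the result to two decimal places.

0.74

r̄p = 1.4857%,  r̄m = 0.5857%
Cov = Σ(rp − r̄p)(rm − r̄m) / 7 = 13.0341
Var(rm) = Σ(rm − r̄m)² / 7 = 17.5727
β = Cov / Var = 13.0341 / 17.5727 = 0.7417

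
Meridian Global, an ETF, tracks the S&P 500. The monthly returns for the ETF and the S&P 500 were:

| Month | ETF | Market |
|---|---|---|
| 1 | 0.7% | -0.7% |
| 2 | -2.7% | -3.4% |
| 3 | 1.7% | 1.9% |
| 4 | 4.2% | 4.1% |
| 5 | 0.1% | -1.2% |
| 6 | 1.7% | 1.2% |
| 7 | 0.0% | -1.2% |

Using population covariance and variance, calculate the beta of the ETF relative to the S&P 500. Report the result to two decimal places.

0.83

r̄p = 0.8143%,  r̄m = 0.1000%
Cov = Σ(rp − r̄p)(rm − r̄m) / 7 = 4.3557
Var(rm) = Σ(rm − r̄m)² / 7 = 5.2457
β = Cov / Var = 4.3557 / 5.2457 = 0.8303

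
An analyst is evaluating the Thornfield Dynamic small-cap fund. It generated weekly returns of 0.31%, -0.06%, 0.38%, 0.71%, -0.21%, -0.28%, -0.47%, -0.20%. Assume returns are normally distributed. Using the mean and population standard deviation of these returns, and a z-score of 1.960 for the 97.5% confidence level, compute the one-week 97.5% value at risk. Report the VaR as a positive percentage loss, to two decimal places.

0.71

Mean return r̄ = 0.180 / 8 = 0.0225%
Σ(r − r̄)² = 1.1276; population σ = √(1.1276/8) = 0.3754%
VaR = −(r̄ − z·σ) = −(0.0225 − 1.960 × 0.3754) = −(-0.7133) = 0.7133%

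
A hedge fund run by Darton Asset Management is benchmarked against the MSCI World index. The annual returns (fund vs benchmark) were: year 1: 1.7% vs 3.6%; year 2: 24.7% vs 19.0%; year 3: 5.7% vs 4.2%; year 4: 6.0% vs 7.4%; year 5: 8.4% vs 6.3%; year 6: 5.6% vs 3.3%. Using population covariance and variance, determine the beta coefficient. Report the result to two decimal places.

1.33

r̄p = 8.6833%,  r̄m = 7.3000%
Cov = Σ(rp − r̄p)(rm − r̄m) / 6 = 39.1383
Var(rm) = Σ(rm − r̄m)² / 6 = 29.5333
β = Cov / Var = 39.1383 / 29.5333 = 1.3252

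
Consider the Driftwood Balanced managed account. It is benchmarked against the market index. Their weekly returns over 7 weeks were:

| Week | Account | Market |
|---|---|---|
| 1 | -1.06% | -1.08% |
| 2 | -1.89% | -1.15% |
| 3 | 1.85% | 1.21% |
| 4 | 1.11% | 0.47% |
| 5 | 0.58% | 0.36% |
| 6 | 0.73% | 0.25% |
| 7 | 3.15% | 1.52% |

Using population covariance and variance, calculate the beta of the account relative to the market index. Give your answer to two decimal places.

1.62

r̄p = 0.6386%,  r̄m = 0.2257%
Cov = Σ(rp − r̄p)(rm − r̄m) / 7 = 1.4641
Var(rm) = Σ(rm − r̄m)² / 7 = 0.9028
β = Cov / Var = 1.4641 / 0.9028 = 1.6217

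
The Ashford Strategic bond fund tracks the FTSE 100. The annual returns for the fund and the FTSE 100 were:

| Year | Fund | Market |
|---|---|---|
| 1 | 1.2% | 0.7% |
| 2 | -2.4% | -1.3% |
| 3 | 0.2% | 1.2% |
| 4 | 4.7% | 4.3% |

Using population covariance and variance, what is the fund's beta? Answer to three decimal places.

1.234

r̄p = 0.9250%,  r̄m = 1.2250%
Cov = Σ(rp − r̄p)(rm − r̄m) / 4 = 4.9694
Var(rm) = Σ(rm − r̄m)² / 4 = 4.0269
β = Cov / Var = 4.9694 / 4.0269 = 1.2341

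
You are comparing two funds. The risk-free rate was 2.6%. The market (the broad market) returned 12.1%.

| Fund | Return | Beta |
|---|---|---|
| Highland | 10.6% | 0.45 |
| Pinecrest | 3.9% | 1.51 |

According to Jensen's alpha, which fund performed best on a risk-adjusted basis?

Highland: α = 10.6% − [2.6% + 0.45 × (12.1% − 2.6%)] = 3.725
Pinecrest: α = 3.9% − [2.6% + 1.51 × (12.1% − 2.6%)] = -13.045
Highest: Highland (3.725).

Highland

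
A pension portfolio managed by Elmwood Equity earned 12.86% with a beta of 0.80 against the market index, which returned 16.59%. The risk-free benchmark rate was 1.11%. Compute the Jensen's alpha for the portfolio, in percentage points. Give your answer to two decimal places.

CAPM expected return = Rf + β(Rm − Rf) = 1.11% + 0.80 × (16.59% − 1.11%) = 1.11 + 0.80 × 15.48 = 13.4940%
Jensen's α = Rp − E[R] = 12.86% − 13.4940% = -0.6340

-0.63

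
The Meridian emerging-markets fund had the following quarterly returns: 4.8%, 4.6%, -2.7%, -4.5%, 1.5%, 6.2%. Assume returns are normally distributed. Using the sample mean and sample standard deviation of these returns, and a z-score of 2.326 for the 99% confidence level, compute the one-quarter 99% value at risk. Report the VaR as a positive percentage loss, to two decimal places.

r̄ = (4.8 + 4.6 − 2.7 − 4.5 + 1.5 + 6.2) / 6 = 9.90 / 6 = 1.6500%
Σ(r − r̄)² = 96.0950; sample σ = √(96.0950/5) = 4.3839%
VaR = −(r̄ − z·σ) = −(1.6500 − 2.326 × 4.3839) = −(-8.5470) = 8.5470%

8.55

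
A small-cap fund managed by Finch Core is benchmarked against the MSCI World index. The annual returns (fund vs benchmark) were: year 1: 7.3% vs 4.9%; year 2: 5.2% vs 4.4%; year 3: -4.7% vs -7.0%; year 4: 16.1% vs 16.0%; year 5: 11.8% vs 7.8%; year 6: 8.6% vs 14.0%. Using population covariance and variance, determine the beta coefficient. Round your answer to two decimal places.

r̄p = 7.3833%,  r̄m = 6.6833%
Cov = Σ(rp − r̄p)(rm − r̄m) / 6 = 44.2531
Var(rm) = Σ(rm − r̄m)² / 6 = 56.2014
β = Cov / Var = 44.2531 / 56.2014 = 0.7874

0.79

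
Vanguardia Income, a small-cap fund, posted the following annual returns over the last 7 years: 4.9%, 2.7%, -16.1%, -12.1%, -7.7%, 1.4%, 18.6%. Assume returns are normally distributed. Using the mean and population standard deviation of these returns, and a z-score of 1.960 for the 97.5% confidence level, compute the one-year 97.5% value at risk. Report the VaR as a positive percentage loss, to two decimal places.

μ = (4.9 + 2.7 − 16.1 − 12.1 − 7.7 + 1.4 + 18.6) / 7 = -1.1857%
Σ(r − μ)² = (4.9 − (-1.1857))² + (2.7 − (-1.1857))² + … = 834.2886
population σ = √(834.2886 / 7) = √119.1841 = 10.9171%
VaR = −(μ − z·σ) = −(-1.1857 − 1.960 × 10.9171) = −(-22.5832) = 22.5832%

22.58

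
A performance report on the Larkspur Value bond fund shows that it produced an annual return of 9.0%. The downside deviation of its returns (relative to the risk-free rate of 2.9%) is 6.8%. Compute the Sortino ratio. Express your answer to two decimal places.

0.90

Sortino = (Rp − Rf) / σd = (9.0% − 2.9%) / 6.8% = 6.10% / 6.8% = 0.8971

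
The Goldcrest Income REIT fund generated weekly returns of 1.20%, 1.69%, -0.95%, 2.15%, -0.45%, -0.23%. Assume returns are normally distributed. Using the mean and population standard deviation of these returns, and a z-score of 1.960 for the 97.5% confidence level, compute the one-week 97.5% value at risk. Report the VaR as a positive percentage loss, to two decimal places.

1.71

r̄ = (1.2 + 1.69 − 0.95 + 2.15 − 0.45 − 0.23) / 6 = 0.5683%
Population σ = √[Σ(r − r̄)² / 6] = √[8.1385 / 6] = √1.3564 = 1.1646%
VaR = −(r̄ − z·σ) = −(0.5683 − 1.960 × 1.1646) = −(-1.7143) = 1.7143%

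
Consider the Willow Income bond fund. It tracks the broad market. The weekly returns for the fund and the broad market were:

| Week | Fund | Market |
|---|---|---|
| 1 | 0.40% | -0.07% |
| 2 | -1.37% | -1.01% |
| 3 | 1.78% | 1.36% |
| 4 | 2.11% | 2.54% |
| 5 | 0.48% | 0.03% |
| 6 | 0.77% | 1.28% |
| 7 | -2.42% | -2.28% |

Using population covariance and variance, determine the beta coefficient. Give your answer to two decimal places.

r̄p = 0.2500%,  r̄m = 0.2643%
Cov = Σ(rp − r̄p)(rm − r̄m) / 7 = 2.1701
Var(rm) = Σ(rm − r̄m)² / 7 = 2.2393
β = Cov / Var = 2.1701 / 2.2393 = 0.9691

0.97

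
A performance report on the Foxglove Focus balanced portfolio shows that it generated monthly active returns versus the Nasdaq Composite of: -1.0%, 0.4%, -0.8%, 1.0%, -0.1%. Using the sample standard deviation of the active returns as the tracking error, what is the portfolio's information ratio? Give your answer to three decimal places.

-0.120

r̄ = (-1 + 0.4 − 0.8 + 1 − 0.1) / 5 = -0.50 / 5 = -0.1000%
Σ(r − r̄)² = 2.7600; sample σ = √(2.7600/4) = 0.8307%
IR = r̄ / tracking error = -0.1000 / 0.8307 = -0.1204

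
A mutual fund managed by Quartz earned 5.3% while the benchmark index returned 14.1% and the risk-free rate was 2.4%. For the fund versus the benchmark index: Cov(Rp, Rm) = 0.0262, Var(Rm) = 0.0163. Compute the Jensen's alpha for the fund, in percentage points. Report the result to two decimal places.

-15.91

β = Cov / Var = 0.0262 / 0.0163 = 1.6074
E[R] = Rf + β(Rm − Rf) = 2.4% + 1.6074 × (14.1% − 2.4%) = 21.2066%
α = Rp − E[R] = 5.3% − 21.2066% = -15.9066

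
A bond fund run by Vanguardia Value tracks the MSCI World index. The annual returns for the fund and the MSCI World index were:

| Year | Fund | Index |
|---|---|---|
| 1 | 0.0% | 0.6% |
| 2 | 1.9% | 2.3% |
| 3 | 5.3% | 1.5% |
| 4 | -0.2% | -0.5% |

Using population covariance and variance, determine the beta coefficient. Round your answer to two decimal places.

r̄p = 1.7500%,  r̄m = 0.9750%
Cov = Σ(rp − r̄p)(rm − r̄m) / 4 = 1.3988
Var(rm) = Σ(rm − r̄m)² / 4 = 1.0869
β = Cov / Var = 1.3988 / 1.0869 = 1.2870

1.29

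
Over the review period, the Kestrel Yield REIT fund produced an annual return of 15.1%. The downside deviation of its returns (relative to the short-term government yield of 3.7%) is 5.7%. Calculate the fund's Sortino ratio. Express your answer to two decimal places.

2.00

Sortino = (Rp − Rf) / σd = (15.1% − 3.7%) / 5.7% = 11.40% / 5.7% = 2.0000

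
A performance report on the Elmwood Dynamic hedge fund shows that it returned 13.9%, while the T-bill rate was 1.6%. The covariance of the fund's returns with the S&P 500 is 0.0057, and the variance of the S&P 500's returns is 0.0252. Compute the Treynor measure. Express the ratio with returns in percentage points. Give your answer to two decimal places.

β = Cov / Var = 0.0057 / 0.0252 = 0.2262
Treynor = (Rp − Rf) / β = (13.9% − 1.6%) / 0.2262 = 12.30 / 0.2262 = 54.3767

54.38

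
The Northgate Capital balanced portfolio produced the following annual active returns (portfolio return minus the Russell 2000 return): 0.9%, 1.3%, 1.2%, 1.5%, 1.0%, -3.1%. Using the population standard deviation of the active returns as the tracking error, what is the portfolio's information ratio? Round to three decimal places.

0.290

μ = (0.9 + 1.3 + 1.2 + 1.5 + 1 − 3.1) / 6 = 0.4667%
Population std dev = √[15.4933 / 6] = 1.6069%
IR = μ / tracking error = 0.4667 / 1.6069 = 0.2904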